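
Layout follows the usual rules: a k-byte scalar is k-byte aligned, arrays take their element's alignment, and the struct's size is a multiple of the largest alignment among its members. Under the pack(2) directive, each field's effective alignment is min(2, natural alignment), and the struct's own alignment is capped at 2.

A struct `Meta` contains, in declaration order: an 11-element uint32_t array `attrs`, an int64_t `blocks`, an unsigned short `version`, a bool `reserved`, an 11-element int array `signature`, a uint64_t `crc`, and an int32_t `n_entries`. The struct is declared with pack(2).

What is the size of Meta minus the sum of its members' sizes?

1

@0: attrs [44B, align 2] → 44
@44: blocks [8B, align 2] → 52
@52: version [2B, align 2] → 54
@54: reserved [1B, align 1] → 55
+1 pad (align 2)
@56: signature [44B, align 2] → 100
@100: crc [8B, align 2] → 108
@108: n_entries [4B, align 2] → 112
size 112, align 2
data bytes 111, size 112 → padding 1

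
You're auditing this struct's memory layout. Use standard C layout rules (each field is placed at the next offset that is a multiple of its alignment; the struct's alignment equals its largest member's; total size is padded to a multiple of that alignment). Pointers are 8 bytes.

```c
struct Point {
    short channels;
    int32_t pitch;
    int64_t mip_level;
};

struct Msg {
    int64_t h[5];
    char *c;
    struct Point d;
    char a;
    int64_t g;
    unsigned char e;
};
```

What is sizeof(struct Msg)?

88 bytes

Point: channels at 0 (size 2, align 2) → ends 2; pad 2 to align 4 for pitch; pitch at 4 (size 4, align 4) → ends 8; mip_level at 8 (size 8, align 8) → ends 16; total 16 bytes, alignment 8
h at 0 (size 40, align 8) → ends 40
c at 40 (size 8, align 8) → ends 48
d at 48 (size 16, align 8) → ends 64
a at 64 (size 1, align 1) → ends 65
pad 7 to align 8 for g
g at 72 (size 8, align 8) → ends 80
e at 80 (size 1, align 1) → ends 81
tail pad 7 to reach multiple of 8
total 88 bytes, alignment 8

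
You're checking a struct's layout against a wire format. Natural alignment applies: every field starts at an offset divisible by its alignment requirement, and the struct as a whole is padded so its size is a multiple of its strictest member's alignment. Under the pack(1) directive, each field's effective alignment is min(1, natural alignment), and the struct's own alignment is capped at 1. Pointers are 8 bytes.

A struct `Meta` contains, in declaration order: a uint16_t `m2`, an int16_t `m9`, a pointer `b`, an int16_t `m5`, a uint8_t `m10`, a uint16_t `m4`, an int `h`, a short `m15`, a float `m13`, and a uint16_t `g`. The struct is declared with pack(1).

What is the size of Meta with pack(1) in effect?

m2 at 0 (size 2, align 1) → ends 2
m9 at 2 (size 2, align 1) → ends 4
b at 4 (size 8, align 1) → ends 12
m5 at 12 (size 2, align 1) → ends 14
m10 at 14 (size 1, align 1) → ends 15
m4 at 15 (size 2, align 1) → ends 17
h at 17 (size 4, align 1) → ends 21
m15 at 21 (size 2, align 1) → ends 23
m13 at 23 (size 4, align 1) → ends 27
g at 27 (size 2, align 1) → ends 29
total 29 bytes, alignment 1

29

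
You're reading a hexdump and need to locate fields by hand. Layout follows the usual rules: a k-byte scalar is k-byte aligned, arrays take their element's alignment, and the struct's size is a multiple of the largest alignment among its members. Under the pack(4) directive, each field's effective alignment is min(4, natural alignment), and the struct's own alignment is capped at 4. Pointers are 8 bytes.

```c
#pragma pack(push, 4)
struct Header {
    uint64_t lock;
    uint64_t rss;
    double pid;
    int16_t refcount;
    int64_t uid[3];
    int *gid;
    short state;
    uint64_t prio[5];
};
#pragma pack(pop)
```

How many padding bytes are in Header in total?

4

@0: lock [8B, align 4] → 8
@8: rss [8B, align 4] → 16
@16: pid [8B, align 4] → 24
@24: refcount [2B, align 2] → 26
+2 pad (align 4)
@28: uid [24B, align 4] → 52
@52: gid [8B, align 4] → 60
@60: state [2B, align 2] → 62
+2 pad (align 4)
@64: prio [40B, align 4] → 104
size 104, align 4
data bytes 100, size 104 → padding 4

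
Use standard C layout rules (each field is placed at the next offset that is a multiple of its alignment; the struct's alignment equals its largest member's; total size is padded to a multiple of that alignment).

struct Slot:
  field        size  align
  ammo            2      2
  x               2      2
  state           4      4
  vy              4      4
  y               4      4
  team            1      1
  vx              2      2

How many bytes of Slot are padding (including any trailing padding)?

1

0..2  ammo  (2B, 2-aligned)
2..4  x  (2B, 2-aligned)
4..8  state  (4B, 4-aligned)
8..12  vy  (4B, 4-aligned)
12..16  y  (4B, 4-aligned)
16..17  team  (1B, 1-aligned)
17..18  -- padding (1B)
18..20  vx  (2B, 2-aligned)
sizeof = 20, alignof = 4
data bytes 19, size 20 → padding 1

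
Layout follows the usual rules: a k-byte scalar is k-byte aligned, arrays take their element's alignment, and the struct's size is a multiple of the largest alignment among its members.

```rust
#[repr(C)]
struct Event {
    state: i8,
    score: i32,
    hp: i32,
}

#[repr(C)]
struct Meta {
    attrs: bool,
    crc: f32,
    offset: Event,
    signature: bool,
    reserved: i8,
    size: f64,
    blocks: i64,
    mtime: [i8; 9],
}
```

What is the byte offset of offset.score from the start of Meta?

12

Event: 0..1  state  (1B, 1-aligned); 1..4  -- padding (3B); 4..8  score  (4B, 4-aligned); 8..12  hp  (4B, 4-aligned); sizeof = 12, alignof = 4
0..1  attrs  (1B, 1-aligned)
1..4  -- padding (3B)
4..8  crc  (4B, 4-aligned)
8..20  offset  (12B, 4-aligned)
within Event: score at 4
8 + 4 = 12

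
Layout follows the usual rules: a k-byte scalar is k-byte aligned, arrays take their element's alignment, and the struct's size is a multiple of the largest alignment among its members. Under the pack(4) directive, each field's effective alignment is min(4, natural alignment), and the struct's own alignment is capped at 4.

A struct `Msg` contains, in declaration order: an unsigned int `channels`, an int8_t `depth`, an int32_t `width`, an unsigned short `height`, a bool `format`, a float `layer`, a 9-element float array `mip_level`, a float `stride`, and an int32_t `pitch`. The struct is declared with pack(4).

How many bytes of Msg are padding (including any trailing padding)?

0..4  channels  (4B, 4-aligned)
4..5  depth  (1B, 1-aligned)
5..8  -- padding (3B)
8..12  width  (4B, 4-aligned)
12..14  height  (2B, 2-aligned)
14..15  format  (1B, 1-aligned)
15..16  -- padding (1B)
16..20  layer  (4B, 4-aligned)
20..56  mip_level  (36B, 4-aligned)
56..60  stride  (4B, 4-aligned)
60..64  pitch  (4B, 4-aligned)
sizeof = 64, alignof = 4
data bytes 60, size 64 → padding 4

4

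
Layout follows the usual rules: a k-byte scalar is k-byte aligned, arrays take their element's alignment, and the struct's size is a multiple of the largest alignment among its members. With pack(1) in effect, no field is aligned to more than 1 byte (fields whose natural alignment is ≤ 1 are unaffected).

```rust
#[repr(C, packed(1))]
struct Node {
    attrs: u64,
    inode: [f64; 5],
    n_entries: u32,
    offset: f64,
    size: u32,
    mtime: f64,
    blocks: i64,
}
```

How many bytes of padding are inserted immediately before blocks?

@0: attrs [8B, align 1] → 8
@8: inode [40B, align 1] → 48
@48: n_entries [4B, align 1] → 52
@52: offset [8B, align 1] → 60
@60: size [4B, align 1] → 64
@64: mtime [8B, align 1] → 72
@72: blocks [8B, align 1] → 80

0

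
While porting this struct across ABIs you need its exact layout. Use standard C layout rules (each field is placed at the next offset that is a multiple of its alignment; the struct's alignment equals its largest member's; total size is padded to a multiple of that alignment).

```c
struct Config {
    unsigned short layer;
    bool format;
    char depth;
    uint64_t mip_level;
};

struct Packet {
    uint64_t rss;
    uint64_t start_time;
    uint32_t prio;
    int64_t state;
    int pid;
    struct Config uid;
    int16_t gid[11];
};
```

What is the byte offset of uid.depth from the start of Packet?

43

Config: 0..2  layer  (2B, 2-aligned); 2..3  format  (1B, 1-aligned); 3..4  depth  (1B, 1-aligned); 4..8  -- padding (4B); 8..16  mip_level  (8B, 8-aligned); sizeof = 16, alignof = 8
0..8  rss  (8B, 8-aligned)
8..16  start_time  (8B, 8-aligned)
16..20  prio  (4B, 4-aligned)
20..24  -- padding (4B)
24..32  state  (8B, 8-aligned)
32..36  pid  (4B, 4-aligned)
36..40  -- padding (4B)
40..56  uid  (16B, 8-aligned)
within Config: depth at 3
40 + 3 = 43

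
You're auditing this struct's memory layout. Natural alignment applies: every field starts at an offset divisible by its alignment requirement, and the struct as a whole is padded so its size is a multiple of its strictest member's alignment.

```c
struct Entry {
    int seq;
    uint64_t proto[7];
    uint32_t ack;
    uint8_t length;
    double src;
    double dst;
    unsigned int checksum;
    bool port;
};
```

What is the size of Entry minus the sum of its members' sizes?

10

@0: seq [4B, align 4] → 4
+4 pad (align 8)
@8: proto [56B, align 8] → 64
@64: ack [4B, align 4] → 68
@68: length [1B, align 1] → 69
+3 pad (align 8)
@72: src [8B, align 8] → 80
@80: dst [8B, align 8] → 88
@88: checksum [4B, align 4] → 92
@92: port [1B, align 1] → 93
+3 tail pad (align 8)
size 96, align 8
data bytes 86, size 96 → padding 10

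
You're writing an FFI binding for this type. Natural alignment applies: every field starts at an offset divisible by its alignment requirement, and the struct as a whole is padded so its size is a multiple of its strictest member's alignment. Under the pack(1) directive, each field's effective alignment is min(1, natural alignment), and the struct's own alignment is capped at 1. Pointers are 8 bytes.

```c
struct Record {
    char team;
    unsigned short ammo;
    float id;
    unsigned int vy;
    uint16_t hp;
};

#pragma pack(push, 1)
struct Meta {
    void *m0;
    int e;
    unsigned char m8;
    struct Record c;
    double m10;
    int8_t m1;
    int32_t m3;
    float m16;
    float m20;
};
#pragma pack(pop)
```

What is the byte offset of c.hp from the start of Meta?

Record: team at 0 (size 1, align 1) → ends 1; pad 1 to align 2 for ammo; ammo at 2 (size 2, align 2) → ends 4; id at 4 (size 4, align 4) → ends 8; vy at 8 (size 4, align 4) → ends 12; hp at 12 (size 2, align 2) → ends 14; tail pad 2 to reach multiple of 4; total 16 bytes, alignment 4
m0 at 0 (size 8, align 1) → ends 8
e at 8 (size 4, align 1) → ends 12
m8 at 12 (size 1, align 1) → ends 13
c at 13 (size 16, align 1) → ends 29
within Record: hp at 12
13 + 12 = 25

25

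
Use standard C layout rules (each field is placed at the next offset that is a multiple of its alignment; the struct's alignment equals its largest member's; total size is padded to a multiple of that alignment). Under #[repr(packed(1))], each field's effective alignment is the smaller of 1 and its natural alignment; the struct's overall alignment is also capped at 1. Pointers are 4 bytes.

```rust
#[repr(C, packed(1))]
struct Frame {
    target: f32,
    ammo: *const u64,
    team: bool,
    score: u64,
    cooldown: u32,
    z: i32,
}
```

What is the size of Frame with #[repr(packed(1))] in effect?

@0: target [4B, align 1] → 4
@4: ammo [4B, align 1] → 8
@8: team [1B, align 1] → 9
@9: score [8B, align 1] → 17
@17: cooldown [4B, align 1] → 21
@21: z [4B, align 1] → 25
size 25, align 1

25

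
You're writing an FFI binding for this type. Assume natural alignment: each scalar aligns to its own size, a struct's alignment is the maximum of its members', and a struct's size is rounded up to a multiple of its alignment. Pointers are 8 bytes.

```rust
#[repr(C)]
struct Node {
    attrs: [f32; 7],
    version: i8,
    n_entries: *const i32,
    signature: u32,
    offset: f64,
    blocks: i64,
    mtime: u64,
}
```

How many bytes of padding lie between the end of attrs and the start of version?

0..28  attrs  (28B, 4-aligned)
28..29  version  (1B, 1-aligned)

0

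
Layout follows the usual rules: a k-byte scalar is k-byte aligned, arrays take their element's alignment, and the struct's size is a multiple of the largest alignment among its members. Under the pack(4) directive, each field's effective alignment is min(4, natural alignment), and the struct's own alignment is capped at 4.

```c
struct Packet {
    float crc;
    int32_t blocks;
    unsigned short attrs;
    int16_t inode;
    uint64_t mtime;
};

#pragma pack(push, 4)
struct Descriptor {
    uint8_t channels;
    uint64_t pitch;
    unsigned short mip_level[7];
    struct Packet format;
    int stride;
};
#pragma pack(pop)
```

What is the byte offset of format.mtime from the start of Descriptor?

Packet: crc at 0 (size 4, align 4) → ends 4; blocks at 4 (size 4, align 4) → ends 8; attrs at 8 (size 2, align 2) → ends 10; inode at 10 (size 2, align 2) → ends 12; pad 4 to align 8 for mtime; mtime at 16 (size 8, align 8) → ends 24; total 24 bytes, alignment 8
channels at 0 (size 1, align 1) → ends 1
pad 3 to align 4 for pitch
pitch at 4 (size 8, align 4) → ends 12
mip_level at 12 (size 14, align 2) → ends 26
pad 2 to align 4 for format
format at 28 (size 24, align 4) → ends 52
within Packet: mtime at 16
28 + 16 = 44

44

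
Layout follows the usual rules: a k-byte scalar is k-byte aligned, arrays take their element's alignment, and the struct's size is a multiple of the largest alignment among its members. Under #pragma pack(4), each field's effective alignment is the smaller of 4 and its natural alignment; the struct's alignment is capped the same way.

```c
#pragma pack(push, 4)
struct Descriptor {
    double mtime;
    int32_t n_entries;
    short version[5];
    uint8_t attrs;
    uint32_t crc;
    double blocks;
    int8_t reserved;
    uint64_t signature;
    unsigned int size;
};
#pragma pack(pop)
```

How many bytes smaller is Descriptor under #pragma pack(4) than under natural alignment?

12

natural layout:
  mtime at 0 (size 8, align 8) → ends 8
  n_entries at 8 (size 4, align 4) → ends 12
  version at 12 (size 10, align 2) → ends 22
  attrs at 22 (size 1, align 1) → ends 23
  pad 1 to align 4 for crc
  crc at 24 (size 4, align 4) → ends 28
  pad 4 to align 8 for blocks
  blocks at 32 (size 8, align 8) → ends 40
  reserved at 40 (size 1, align 1) → ends 41
  pad 7 to align 8 for signature
  signature at 48 (size 8, align 8) → ends 56
  size at 56 (size 4, align 4) → ends 60
  tail pad 4 to reach multiple of 8
  total 64 bytes, alignment 8
packed(4) layout:
  mtime at 0 (size 8, align 4) → ends 8
  n_entries at 8 (size 4, align 4) → ends 12
  version at 12 (size 10, align 2) → ends 22
  attrs at 22 (size 1, align 1) → ends 23
  pad 1 to align 4 for crc
  crc at 24 (size 4, align 4) → ends 28
  blocks at 28 (size 8, align 4) → ends 36
  reserved at 36 (size 1, align 1) → ends 37
  pad 3 to align 4 for signature
  signature at 40 (size 8, align 4) → ends 48
  size at 48 (size 4, align 4) → ends 52
  total 52 bytes, alignment 4
64 − 52 = 12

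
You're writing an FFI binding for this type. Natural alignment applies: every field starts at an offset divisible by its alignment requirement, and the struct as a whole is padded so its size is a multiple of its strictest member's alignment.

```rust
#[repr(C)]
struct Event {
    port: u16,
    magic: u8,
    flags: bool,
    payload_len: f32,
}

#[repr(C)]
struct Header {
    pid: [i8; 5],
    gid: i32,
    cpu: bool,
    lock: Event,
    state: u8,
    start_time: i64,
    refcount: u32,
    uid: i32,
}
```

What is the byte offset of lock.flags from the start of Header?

19

Event: @0: port [2B, align 2] → 2; @2: magic [1B, align 1] → 3; @3: flags [1B, align 1] → 4; @4: payload_len [4B, align 4] → 8; size 8, align 4
@0: pid [5B, align 1] → 5
+3 pad (align 4)
@8: gid [4B, align 4] → 12
@12: cpu [1B, align 1] → 13
+3 pad (align 4)
@16: lock [8B, align 4] → 24
within Event: flags at 3
16 + 3 = 19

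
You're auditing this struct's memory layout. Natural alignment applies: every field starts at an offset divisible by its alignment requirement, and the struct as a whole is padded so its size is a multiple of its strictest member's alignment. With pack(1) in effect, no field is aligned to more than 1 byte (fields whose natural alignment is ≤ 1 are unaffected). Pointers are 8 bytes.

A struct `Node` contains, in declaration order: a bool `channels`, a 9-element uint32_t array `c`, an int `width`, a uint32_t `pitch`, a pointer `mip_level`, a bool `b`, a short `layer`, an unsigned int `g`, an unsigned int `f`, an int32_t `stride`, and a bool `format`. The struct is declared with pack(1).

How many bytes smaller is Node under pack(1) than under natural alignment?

natural layout:
  channels at 0 (size 1, align 1) → ends 1
  pad 3 to align 4 for c
  c at 4 (size 36, align 4) → ends 40
  width at 40 (size 4, align 4) → ends 44
  pitch at 44 (size 4, align 4) → ends 48
  mip_level at 48 (size 8, align 8) → ends 56
  b at 56 (size 1, align 1) → ends 57
  pad 1 to align 2 for layer
  layer at 58 (size 2, align 2) → ends 60
  g at 60 (size 4, align 4) → ends 64
  f at 64 (size 4, align 4) → ends 68
  stride at 68 (size 4, align 4) → ends 72
  format at 72 (size 1, align 1) → ends 73
  tail pad 7 to reach multiple of 8
  total 80 bytes, alignment 8
packed(1) layout:
  channels at 0 (size 1, align 1) → ends 1
  c at 1 (size 36, align 1) → ends 37
  width at 37 (size 4, align 1) → ends 41
  pitch at 41 (size 4, align 1) → ends 45
  mip_level at 45 (size 8, align 1) → ends 53
  b at 53 (size 1, align 1) → ends 54
  layer at 54 (size 2, align 1) → ends 56
  g at 56 (size 4, align 1) → ends 60
  f at 60 (size 4, align 1) → ends 64
  stride at 64 (size 4, align 1) → ends 68
  format at 68 (size 1, align 1) → ends 69
  total 69 bytes, alignment 1
80 − 69 = 11

11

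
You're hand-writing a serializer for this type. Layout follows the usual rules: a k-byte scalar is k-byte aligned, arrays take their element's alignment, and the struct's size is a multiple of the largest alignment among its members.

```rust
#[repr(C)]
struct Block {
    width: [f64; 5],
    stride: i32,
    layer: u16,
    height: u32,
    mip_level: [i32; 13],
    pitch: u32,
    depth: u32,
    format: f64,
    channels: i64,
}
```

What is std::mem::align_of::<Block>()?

member alignments: width=8, stride=4, layer=2, height=4, mip_level=4, pitch=4, depth=4, format=8, channels=8
max = 8

8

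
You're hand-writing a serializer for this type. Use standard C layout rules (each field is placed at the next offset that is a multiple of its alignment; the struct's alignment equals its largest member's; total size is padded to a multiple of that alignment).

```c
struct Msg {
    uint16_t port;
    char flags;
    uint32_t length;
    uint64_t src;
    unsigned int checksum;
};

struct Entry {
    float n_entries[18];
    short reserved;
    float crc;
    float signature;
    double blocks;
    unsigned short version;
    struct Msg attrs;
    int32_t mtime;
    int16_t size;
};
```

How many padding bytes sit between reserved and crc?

Msg: 0..2  port  (2B, 2-aligned); 2..3  flags  (1B, 1-aligned); 3..4  -- padding (1B); 4..8  length  (4B, 4-aligned); 8..16  src  (8B, 8-aligned); 16..20  checksum  (4B, 4-aligned); 20..24  -- tail padding (4B); sizeof = 24, alignof = 8
0..72  n_entries  (72B, 4-aligned)
72..74  reserved  (2B, 2-aligned)
74..76  -- padding (2B)
76..80  crc  (4B, 4-aligned)

2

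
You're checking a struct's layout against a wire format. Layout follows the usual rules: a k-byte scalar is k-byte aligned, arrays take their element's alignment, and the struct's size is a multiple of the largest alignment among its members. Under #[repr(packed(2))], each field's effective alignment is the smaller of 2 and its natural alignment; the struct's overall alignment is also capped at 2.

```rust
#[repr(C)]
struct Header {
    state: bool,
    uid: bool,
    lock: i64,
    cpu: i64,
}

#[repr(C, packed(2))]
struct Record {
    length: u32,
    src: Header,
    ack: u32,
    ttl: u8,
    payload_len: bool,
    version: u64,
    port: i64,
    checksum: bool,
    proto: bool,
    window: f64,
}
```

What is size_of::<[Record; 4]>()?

Header: @0: state [1B, align 1] → 1; @1: uid [1B, align 1] → 2; +6 pad (align 8); @8: lock [8B, align 8] → 16; @16: cpu [8B, align 8] → 24; size 24, align 8
@0: length [4B, align 2] → 4
@4: src [24B, align 2] → 28
@28: ack [4B, align 2] → 32
@32: ttl [1B, align 1] → 33
@33: payload_len [1B, align 1] → 34
@34: version [8B, align 2] → 42
@42: port [8B, align 2] → 50
@50: checksum [1B, align 1] → 51
@51: proto [1B, align 1] → 52
@52: window [8B, align 2] → 60
size 60, align 2
array of 4: 4 × 60 = 240

240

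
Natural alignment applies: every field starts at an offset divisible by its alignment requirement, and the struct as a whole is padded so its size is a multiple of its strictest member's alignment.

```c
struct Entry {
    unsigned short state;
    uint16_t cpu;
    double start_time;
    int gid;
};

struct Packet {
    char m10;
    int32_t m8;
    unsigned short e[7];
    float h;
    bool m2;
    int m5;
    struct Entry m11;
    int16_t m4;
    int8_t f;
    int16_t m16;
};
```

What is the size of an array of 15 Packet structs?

1080

Entry: state at 0 (size 2, align 2) → ends 2; cpu at 2 (size 2, align 2) → ends 4; pad 4 to align 8 for start_time; start_time at 8 (size 8, align 8) → ends 16; gid at 16 (size 4, align 4) → ends 20; tail pad 4 to reach multiple of 8; total 24 bytes, alignment 8
m10 at 0 (size 1, align 1) → ends 1
pad 3 to align 4 for m8
m8 at 4 (size 4, align 4) → ends 8
e at 8 (size 14, align 2) → ends 22
pad 2 to align 4 for h
h at 24 (size 4, align 4) → ends 28
m2 at 28 (size 1, align 1) → ends 29
pad 3 to align 4 for m5
m5 at 32 (size 4, align 4) → ends 36
pad 4 to align 8 for m11
m11 at 40 (size 24, align 8) → ends 64
m4 at 64 (size 2, align 2) → ends 66
f at 66 (size 1, align 1) → ends 67
pad 1 to align 2 for m16
m16 at 68 (size 2, align 2) → ends 70
tail pad 2 to reach multiple of 8
total 72 bytes, alignment 8
array of 15: 15 × 72 = 1080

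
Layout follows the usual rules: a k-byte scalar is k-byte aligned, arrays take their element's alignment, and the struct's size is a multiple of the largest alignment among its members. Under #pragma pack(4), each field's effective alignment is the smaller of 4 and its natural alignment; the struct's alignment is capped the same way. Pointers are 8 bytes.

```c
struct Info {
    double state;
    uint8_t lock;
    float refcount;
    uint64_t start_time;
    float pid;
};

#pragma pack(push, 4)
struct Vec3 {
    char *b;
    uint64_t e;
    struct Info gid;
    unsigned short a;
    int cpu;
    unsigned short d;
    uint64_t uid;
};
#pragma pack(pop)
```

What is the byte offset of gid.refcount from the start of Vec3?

28

Info: state at 0 (size 8, align 8) → ends 8; lock at 8 (size 1, align 1) → ends 9; pad 3 to align 4 for refcount; refcount at 12 (size 4, align 4) → ends 16; start_time at 16 (size 8, align 8) → ends 24; pid at 24 (size 4, align 4) → ends 28; tail pad 4 to reach multiple of 8; total 32 bytes, alignment 8
b at 0 (size 8, align 4) → ends 8
e at 8 (size 8, align 4) → ends 16
gid at 16 (size 32, align 4) → ends 48
within Info: refcount at 12
16 + 12 = 28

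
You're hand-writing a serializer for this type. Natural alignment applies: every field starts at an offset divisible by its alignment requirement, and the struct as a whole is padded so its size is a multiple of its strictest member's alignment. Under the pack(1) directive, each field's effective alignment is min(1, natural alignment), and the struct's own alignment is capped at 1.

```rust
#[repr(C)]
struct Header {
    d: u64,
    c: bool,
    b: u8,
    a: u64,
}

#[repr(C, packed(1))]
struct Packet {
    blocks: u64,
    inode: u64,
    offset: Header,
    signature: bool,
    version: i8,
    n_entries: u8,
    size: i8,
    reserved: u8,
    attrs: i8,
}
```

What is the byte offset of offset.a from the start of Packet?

Header: 0..8  d  (8B, 8-aligned); 8..9  c  (1B, 1-aligned); 9..10  b  (1B, 1-aligned); 10..16  -- padding (6B); 16..24  a  (8B, 8-aligned); sizeof = 24, alignof = 8
0..8  blocks  (8B, 1-aligned)
8..16  inode  (8B, 1-aligned)
16..40  offset  (24B, 1-aligned)
within Header: a at 16
16 + 16 = 32

32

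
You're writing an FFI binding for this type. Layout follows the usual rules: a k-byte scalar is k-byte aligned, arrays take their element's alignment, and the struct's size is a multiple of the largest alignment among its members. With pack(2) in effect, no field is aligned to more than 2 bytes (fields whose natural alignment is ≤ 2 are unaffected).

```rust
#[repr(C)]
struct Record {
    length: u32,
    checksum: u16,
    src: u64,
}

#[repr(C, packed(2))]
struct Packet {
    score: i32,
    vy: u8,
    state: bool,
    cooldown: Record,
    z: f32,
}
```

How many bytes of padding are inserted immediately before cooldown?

Record: length at 0 (size 4, align 4) → ends 4; checksum at 4 (size 2, align 2) → ends 6; pad 2 to align 8 for src; src at 8 (size 8, align 8) → ends 16; total 16 bytes, alignment 8
score at 0 (size 4, align 2) → ends 4
vy at 4 (size 1, align 1) → ends 5
state at 5 (size 1, align 1) → ends 6
cooldown at 6 (size 16, align 2) → ends 22

0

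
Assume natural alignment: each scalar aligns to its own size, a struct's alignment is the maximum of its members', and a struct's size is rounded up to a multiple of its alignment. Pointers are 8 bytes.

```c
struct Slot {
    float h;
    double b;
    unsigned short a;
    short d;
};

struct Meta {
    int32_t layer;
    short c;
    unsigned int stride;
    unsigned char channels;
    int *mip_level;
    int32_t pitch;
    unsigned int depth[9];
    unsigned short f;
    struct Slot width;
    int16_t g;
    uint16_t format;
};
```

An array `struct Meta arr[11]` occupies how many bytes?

Slot: h at 0 (size 4, align 4) → ends 4; pad 4 to align 8 for b; b at 8 (size 8, align 8) → ends 16; a at 16 (size 2, align 2) → ends 18; d at 18 (size 2, align 2) → ends 20; tail pad 4 to reach multiple of 8; total 24 bytes, alignment 8
layer at 0 (size 4, align 4) → ends 4
c at 4 (size 2, align 2) → ends 6
pad 2 to align 4 for stride
stride at 8 (size 4, align 4) → ends 12
channels at 12 (size 1, align 1) → ends 13
pad 3 to align 8 for mip_level
mip_level at 16 (size 8, align 8) → ends 24
pitch at 24 (size 4, align 4) → ends 28
depth at 28 (size 36, align 4) → ends 64
f at 64 (size 2, align 2) → ends 66
pad 6 to align 8 for width
width at 72 (size 24, align 8) → ends 96
g at 96 (size 2, align 2) → ends 98
format at 98 (size 2, align 2) → ends 100
tail pad 4 to reach multiple of 8
total 104 bytes, alignment 8
array of 11: 11 × 104 = 1144

1144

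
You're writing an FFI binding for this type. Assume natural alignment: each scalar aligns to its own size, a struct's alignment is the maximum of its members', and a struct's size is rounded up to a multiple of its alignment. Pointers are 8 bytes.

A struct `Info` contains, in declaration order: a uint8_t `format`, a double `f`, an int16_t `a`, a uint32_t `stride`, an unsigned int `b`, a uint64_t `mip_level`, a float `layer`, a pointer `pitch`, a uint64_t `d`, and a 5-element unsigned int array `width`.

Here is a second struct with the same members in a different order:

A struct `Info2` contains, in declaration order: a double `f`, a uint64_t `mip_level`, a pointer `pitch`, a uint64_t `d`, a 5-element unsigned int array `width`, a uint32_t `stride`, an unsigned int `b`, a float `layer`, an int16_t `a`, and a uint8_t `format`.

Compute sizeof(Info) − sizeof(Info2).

0..1  format  (1B, 1-aligned)
1..8  -- padding (7B)
8..16  f  (8B, 8-aligned)
16..18  a  (2B, 2-aligned)
18..20  -- padding (2B)
20..24  stride  (4B, 4-aligned)
24..28  b  (4B, 4-aligned)
28..32  -- padding (4B)
32..40  mip_level  (8B, 8-aligned)
40..44  layer  (4B, 4-aligned)
44..48  -- padding (4B)
48..56  pitch  (8B, 8-aligned)
56..64  d  (8B, 8-aligned)
64..84  width  (20B, 4-aligned)
84..88  -- tail padding (4B)
sizeof = 88, alignof = 8
— Info2 —
0..8  f  (8B, 8-aligned)
8..16  mip_level  (8B, 8-aligned)
16..24  pitch  (8B, 8-aligned)
24..32  d  (8B, 8-aligned)
32..52  width  (20B, 4-aligned)
52..56  stride  (4B, 4-aligned)
56..60  b  (4B, 4-aligned)
60..64  layer  (4B, 4-aligned)
64..66  a  (2B, 2-aligned)
66..67  format  (1B, 1-aligned)
67..72  -- tail padding (5B)
sizeof = 72, alignof = 8
88 − 72 = 16

16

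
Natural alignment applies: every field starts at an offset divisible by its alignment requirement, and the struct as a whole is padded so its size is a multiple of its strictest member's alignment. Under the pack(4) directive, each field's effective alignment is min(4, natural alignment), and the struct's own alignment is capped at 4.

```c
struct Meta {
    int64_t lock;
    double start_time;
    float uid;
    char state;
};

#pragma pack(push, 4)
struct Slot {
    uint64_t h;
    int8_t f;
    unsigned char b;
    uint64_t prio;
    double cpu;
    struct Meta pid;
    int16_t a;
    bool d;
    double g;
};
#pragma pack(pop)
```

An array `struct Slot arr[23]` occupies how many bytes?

1472

Meta: lock at 0 (size 8, align 8) → ends 8; start_time at 8 (size 8, align 8) → ends 16; uid at 16 (size 4, align 4) → ends 20; state at 20 (size 1, align 1) → ends 21; tail pad 3 to reach multiple of 8; total 24 bytes, alignment 8
h at 0 (size 8, align 4) → ends 8
f at 8 (size 1, align 1) → ends 9
b at 9 (size 1, align 1) → ends 10
pad 2 to align 4 for prio
prio at 12 (size 8, align 4) → ends 20
cpu at 20 (size 8, align 4) → ends 28
pid at 28 (size 24, align 4) → ends 52
a at 52 (size 2, align 2) → ends 54
d at 54 (size 1, align 1) → ends 55
pad 1 to align 4 for g
g at 56 (size 8, align 4) → ends 64
total 64 bytes, alignment 4
array of 23: 23 × 64 = 1472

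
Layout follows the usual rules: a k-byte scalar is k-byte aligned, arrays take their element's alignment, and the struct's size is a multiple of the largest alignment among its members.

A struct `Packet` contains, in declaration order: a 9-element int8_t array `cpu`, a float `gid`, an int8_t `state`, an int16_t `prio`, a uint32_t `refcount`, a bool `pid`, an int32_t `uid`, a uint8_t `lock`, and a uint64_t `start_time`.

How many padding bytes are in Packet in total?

@0: cpu [9B, align 1] → 9
+3 pad (align 4)
@12: gid [4B, align 4] → 16
@16: state [1B, align 1] → 17
+1 pad (align 2)
@18: prio [2B, align 2] → 20
@20: refcount [4B, align 4] → 24
@24: pid [1B, align 1] → 25
+3 pad (align 4)
@28: uid [4B, align 4] → 32
@32: lock [1B, align 1] → 33
+7 pad (align 8)
@40: start_time [8B, align 8] → 48
size 48, align 8
data bytes 34, size 48 → padding 14

14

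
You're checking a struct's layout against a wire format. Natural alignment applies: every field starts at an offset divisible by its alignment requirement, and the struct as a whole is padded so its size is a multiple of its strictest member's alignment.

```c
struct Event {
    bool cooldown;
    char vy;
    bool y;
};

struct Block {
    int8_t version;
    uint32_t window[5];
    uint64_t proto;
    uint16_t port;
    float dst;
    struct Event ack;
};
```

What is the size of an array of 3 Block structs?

Event: 0..1  cooldown  (1B, 1-aligned); 1..2  vy  (1B, 1-aligned); 2..3  y  (1B, 1-aligned); sizeof = 3, alignof = 1
0..1  version  (1B, 1-aligned)
1..4  -- padding (3B)
4..24  window  (20B, 4-aligned)
24..32  proto  (8B, 8-aligned)
32..34  port  (2B, 2-aligned)
34..36  -- padding (2B)
36..40  dst  (4B, 4-aligned)
40..43  ack  (3B, 1-aligned)
43..48  -- tail padding (5B)
sizeof = 48, alignof = 8
array of 3: 3 × 48 = 144

144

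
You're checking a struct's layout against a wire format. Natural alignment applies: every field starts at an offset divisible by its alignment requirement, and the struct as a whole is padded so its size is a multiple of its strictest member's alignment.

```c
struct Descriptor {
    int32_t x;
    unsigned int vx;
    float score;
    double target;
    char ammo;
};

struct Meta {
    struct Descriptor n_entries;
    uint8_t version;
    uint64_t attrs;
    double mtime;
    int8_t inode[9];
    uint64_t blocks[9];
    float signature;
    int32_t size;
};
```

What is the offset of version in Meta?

32

Descriptor: 0..4  x  (4B, 4-aligned); 4..8  vx  (4B, 4-aligned); 8..12  score  (4B, 4-aligned); 12..16  -- padding (4B); 16..24  target  (8B, 8-aligned); 24..25  ammo  (1B, 1-aligned); 25..32  -- tail padding (7B); sizeof = 32, alignof = 8
0..32  n_entries  (32B, 8-aligned)
32..33  version  (1B, 1-aligned)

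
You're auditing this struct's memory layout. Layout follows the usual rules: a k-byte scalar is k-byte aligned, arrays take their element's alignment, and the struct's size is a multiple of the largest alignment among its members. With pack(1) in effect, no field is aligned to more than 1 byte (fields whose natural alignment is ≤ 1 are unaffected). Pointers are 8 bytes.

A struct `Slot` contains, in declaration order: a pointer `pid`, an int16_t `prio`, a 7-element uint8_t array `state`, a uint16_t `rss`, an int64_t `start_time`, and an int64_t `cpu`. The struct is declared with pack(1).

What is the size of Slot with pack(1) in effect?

35

0..8  pid  (8B, 1-aligned)
8..10  prio  (2B, 1-aligned)
10..17  state  (7B, 1-aligned)
17..19  rss  (2B, 1-aligned)
19..27  start_time  (8B, 1-aligned)
27..35  cpu  (8B, 1-aligned)
sizeof = 35, alignof = 1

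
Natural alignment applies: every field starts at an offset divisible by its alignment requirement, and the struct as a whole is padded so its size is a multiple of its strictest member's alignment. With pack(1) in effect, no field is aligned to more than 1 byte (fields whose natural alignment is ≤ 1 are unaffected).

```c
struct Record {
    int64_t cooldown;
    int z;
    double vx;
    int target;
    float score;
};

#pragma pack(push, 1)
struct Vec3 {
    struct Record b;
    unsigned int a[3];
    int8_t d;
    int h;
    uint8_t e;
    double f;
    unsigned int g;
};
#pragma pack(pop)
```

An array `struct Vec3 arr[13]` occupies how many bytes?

806

Record: @0: cooldown [8B, align 8] → 8; @8: z [4B, align 4] → 12; +4 pad (align 8); @16: vx [8B, align 8] → 24; @24: target [4B, align 4] → 28; @28: score [4B, align 4] → 32; size 32, align 8
@0: b [32B, align 1] → 32
@32: a [12B, align 1] → 44
@44: d [1B, align 1] → 45
@45: h [4B, align 1] → 49
@49: e [1B, align 1] → 50
@50: f [8B, align 1] → 58
@58: g [4B, align 1] → 62
size 62, align 1
array of 13: 13 × 62 = 806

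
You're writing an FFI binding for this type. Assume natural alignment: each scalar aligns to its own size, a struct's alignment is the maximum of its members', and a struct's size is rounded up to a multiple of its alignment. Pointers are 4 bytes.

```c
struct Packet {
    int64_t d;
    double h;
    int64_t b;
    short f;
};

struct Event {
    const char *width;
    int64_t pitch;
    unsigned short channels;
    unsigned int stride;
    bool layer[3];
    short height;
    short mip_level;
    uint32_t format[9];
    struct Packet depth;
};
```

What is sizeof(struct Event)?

Packet: d at 0 (size 8, align 8) → ends 8; h at 8 (size 8, align 8) → ends 16; b at 16 (size 8, align 8) → ends 24; f at 24 (size 2, align 2) → ends 26; tail pad 6 to reach multiple of 8; total 32 bytes, alignment 8
width at 0 (size 4, align 4) → ends 4
pad 4 to align 8 for pitch
pitch at 8 (size 8, align 8) → ends 16
channels at 16 (size 2, align 2) → ends 18
pad 2 to align 4 for stride
stride at 20 (size 4, align 4) → ends 24
layer at 24 (size 3, align 1) → ends 27
pad 1 to align 2 for height
height at 28 (size 2, align 2) → ends 30
mip_level at 30 (size 2, align 2) → ends 32
format at 32 (size 36, align 4) → ends 68
pad 4 to align 8 for depth
depth at 72 (size 32, align 8) → ends 104
total 104 bytes, alignment 8

104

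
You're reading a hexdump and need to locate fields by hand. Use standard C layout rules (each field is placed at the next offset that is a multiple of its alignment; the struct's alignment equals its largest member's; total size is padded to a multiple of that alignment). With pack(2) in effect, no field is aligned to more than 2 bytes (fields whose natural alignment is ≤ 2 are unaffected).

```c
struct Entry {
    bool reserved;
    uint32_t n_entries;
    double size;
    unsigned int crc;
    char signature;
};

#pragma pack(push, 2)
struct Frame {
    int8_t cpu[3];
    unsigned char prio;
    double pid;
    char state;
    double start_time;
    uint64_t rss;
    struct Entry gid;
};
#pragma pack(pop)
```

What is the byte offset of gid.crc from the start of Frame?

46

Entry: 0..1  reserved  (1B, 1-aligned); 1..4  -- padding (3B); 4..8  n_entries  (4B, 4-aligned); 8..16  size  (8B, 8-aligned); 16..20  crc  (4B, 4-aligned); 20..21  signature  (1B, 1-aligned); 21..24  -- tail padding (3B); sizeof = 24, alignof = 8
0..3  cpu  (3B, 1-aligned)
3..4  prio  (1B, 1-aligned)
4..12  pid  (8B, 2-aligned)
12..13  state  (1B, 1-aligned)
13..14  -- padding (1B)
14..22  start_time  (8B, 2-aligned)
22..30  rss  (8B, 2-aligned)
30..54  gid  (24B, 2-aligned)
within Entry: crc at 16
30 + 16 = 46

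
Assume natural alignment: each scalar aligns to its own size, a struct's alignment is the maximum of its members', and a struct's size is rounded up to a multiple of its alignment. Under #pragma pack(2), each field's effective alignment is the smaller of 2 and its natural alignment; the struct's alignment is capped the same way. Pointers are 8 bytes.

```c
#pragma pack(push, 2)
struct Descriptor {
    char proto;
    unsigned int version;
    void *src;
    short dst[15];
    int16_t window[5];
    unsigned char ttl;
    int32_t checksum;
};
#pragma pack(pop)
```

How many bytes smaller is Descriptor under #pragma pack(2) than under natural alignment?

natural layout:
  proto at 0 (size 1, align 1) → ends 1
  pad 3 to align 4 for version
  version at 4 (size 4, align 4) → ends 8
  src at 8 (size 8, align 8) → ends 16
  dst at 16 (size 30, align 2) → ends 46
  window at 46 (size 10, align 2) → ends 56
  ttl at 56 (size 1, align 1) → ends 57
  pad 3 to align 4 for checksum
  checksum at 60 (size 4, align 4) → ends 64
  total 64 bytes, alignment 8
packed(2) layout:
  proto at 0 (size 1, align 1) → ends 1
  pad 1 to align 2 for version
  version at 2 (size 4, align 2) → ends 6
  src at 6 (size 8, align 2) → ends 14
  dst at 14 (size 30, align 2) → ends 44
  window at 44 (size 10, align 2) → ends 54
  ttl at 54 (size 1, align 1) → ends 55
  pad 1 to align 2 for checksum
  checksum at 56 (size 4, align 2) → ends 60
  total 60 bytes, alignment 2
64 − 60 = 4

4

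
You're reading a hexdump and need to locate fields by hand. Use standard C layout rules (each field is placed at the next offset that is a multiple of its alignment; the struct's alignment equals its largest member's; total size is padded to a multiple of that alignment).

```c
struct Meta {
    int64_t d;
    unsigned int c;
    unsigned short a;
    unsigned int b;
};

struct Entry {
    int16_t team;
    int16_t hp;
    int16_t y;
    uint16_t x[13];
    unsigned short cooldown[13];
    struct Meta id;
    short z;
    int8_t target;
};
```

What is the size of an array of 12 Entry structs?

Meta: 0..8  d  (8B, 8-aligned); 8..12  c  (4B, 4-aligned); 12..14  a  (2B, 2-aligned); 14..16  -- padding (2B); 16..20  b  (4B, 4-aligned); 20..24  -- tail padding (4B); sizeof = 24, alignof = 8
0..2  team  (2B, 2-aligned)
2..4  hp  (2B, 2-aligned)
4..6  y  (2B, 2-aligned)
6..32  x  (26B, 2-aligned)
32..58  cooldown  (26B, 2-aligned)
58..64  -- padding (6B)
64..88  id  (24B, 8-aligned)
88..90  z  (2B, 2-aligned)
90..91  target  (1B, 1-aligned)
91..96  -- tail padding (5B)
sizeof = 96, alignof = 8
array of 12: 12 × 96 = 1152

1152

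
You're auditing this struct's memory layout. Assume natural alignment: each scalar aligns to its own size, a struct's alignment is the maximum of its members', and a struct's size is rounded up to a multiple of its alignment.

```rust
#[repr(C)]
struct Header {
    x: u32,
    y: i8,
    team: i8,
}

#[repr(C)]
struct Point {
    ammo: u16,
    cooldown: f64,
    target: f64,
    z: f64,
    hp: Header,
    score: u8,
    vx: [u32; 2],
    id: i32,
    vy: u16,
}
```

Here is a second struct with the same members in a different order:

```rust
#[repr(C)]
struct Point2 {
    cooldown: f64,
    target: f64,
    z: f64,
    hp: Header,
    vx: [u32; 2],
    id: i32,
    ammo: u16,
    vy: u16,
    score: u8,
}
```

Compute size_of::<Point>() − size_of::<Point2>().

8

Header: @0: x [4B, align 4] → 4; @4: y [1B, align 1] → 5; @5: team [1B, align 1] → 6; +2 tail pad (align 4); size 8, align 4
@0: ammo [2B, align 2] → 2
+6 pad (align 8)
@8: cooldown [8B, align 8] → 16
@16: target [8B, align 8] → 24
@24: z [8B, align 8] → 32
@32: hp [8B, align 4] → 40
@40: score [1B, align 1] → 41
+3 pad (align 4)
@44: vx [8B, align 4] → 52
@52: id [4B, align 4] → 56
@56: vy [2B, align 2] → 58
+6 tail pad (align 8)
size 64, align 8
— Point2 —
@0: cooldown [8B, align 8] → 8
@8: target [8B, align 8] → 16
@16: z [8B, align 8] → 24
@24: hp [8B, align 4] → 32
@32: vx [8B, align 4] → 40
@40: id [4B, align 4] → 44
@44: ammo [2B, align 2] → 46
@46: vy [2B, align 2] → 48
@48: score [1B, align 1] → 49
+7 tail pad (align 8)
size 56, align 8
64 − 56 = 8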